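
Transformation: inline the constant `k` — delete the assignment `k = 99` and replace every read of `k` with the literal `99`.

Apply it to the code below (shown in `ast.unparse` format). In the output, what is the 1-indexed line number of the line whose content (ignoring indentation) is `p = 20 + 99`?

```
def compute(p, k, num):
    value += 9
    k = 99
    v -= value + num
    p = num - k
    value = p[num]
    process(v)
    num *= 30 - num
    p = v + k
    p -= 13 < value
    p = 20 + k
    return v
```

10

Transformed code:
def compute(p, k, num):
    value += 9
    v -= value + num
    p = num - 99
    value = p[num]
    process(v)
    num *= 30 - num
    p = v + 99
    p -= 13 < value
    p = 20 + 99
    return v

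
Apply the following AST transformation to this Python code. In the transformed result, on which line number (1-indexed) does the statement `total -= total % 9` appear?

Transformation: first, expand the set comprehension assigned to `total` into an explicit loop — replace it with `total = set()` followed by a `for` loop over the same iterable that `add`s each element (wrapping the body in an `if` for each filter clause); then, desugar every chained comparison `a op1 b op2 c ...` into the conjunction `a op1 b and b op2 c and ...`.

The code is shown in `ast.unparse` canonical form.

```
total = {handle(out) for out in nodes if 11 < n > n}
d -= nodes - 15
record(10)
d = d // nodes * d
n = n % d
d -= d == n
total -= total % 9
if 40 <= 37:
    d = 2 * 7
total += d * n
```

10

Transformed code:
total = set()
for out in nodes:
    if 11 < n and n > n:
        total.add(handle(out))
d -= nodes - 15
record(10)
d = d // nodes * d
n = n % d
d -= d == n
total -= total % 9
if 40 <= 37:
    d = 2 * 7
total += d * n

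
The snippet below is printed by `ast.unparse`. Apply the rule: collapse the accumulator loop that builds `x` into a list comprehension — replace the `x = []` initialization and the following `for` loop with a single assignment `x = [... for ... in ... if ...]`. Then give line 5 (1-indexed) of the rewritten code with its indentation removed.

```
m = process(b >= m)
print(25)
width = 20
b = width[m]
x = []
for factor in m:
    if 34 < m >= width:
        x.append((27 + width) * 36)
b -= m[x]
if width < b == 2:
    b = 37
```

Transformed code:
m = process(b >= m)
print(25)
width = 20
b = width[m]
x = [(27 + width) * 36 for factor in m if 34 < m >= width]
b -= m[x]
if width < b == 2:
    b = 37

x = [(27 + width) * 36 for factor in m if 34 < m >= width]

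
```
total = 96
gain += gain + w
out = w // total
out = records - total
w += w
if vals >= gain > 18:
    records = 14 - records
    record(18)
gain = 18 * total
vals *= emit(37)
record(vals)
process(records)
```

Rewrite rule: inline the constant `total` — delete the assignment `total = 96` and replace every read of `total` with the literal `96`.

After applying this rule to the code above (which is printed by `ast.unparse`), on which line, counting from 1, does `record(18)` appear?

Transformed code:
gain += gain + w
out = w // 96
out = records - 96
w += w
if vals >= gain > 18:
    records = 14 - records
    record(18)
gain = 18 * 96
vals *= emit(37)
record(vals)
process(records)

7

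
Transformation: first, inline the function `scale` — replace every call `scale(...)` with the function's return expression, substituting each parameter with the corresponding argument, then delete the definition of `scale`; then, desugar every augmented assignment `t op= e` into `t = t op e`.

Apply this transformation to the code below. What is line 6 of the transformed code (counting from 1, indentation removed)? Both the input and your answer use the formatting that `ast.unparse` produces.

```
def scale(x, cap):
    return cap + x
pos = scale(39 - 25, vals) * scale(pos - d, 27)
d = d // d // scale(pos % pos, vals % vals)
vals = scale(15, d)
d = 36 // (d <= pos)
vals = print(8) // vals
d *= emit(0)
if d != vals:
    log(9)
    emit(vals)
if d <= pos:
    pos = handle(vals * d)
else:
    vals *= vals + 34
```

Transformed code:
pos = (vals + (39 - 25)) * (27 + (pos - d))
d = d // d // (vals % vals + pos % pos)
vals = d + 15
d = 36 // (d <= pos)
vals = print(8) // vals
d = d * emit(0)
if d != vals:
    log(9)
    emit(vals)
if d <= pos:
    pos = handle(vals * d)
else:
    vals = vals * (vals + 34)

d = d * emit(0)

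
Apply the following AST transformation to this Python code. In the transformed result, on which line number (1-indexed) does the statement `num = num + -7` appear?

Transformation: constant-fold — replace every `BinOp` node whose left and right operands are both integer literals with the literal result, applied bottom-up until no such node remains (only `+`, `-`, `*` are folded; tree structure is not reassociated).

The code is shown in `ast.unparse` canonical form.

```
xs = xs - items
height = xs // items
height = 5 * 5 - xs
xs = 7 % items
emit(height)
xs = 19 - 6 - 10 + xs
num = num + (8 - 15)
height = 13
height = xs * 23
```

7

Transformed code:
xs = xs - items
height = xs // items
height = 25 - xs
xs = 7 % items
emit(height)
xs = 3 + xs
num = num + -7
height = 13
height = xs * 23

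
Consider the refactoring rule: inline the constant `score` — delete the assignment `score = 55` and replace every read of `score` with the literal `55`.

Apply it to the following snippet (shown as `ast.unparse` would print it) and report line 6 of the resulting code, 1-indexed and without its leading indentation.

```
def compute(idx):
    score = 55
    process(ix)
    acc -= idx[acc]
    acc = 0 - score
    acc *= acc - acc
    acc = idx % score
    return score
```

Transformed code:
def compute(idx):
    process(ix)
    acc -= idx[acc]
    acc = 0 - 55
    acc *= acc - acc
    acc = idx % 55
    return 55

acc = idx % 55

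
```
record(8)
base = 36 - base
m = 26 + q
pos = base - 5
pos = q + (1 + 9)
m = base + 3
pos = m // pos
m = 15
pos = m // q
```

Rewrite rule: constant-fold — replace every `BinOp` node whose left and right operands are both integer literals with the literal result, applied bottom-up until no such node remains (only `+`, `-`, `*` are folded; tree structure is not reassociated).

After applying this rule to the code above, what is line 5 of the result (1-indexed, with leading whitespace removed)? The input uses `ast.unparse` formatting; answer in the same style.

Transformed code:
record(8)
base = 36 - base
m = 26 + q
pos = base - 5
pos = q + 10
m = base + 3
pos = m // pos
m = 15
pos = m // q

pos = q + 10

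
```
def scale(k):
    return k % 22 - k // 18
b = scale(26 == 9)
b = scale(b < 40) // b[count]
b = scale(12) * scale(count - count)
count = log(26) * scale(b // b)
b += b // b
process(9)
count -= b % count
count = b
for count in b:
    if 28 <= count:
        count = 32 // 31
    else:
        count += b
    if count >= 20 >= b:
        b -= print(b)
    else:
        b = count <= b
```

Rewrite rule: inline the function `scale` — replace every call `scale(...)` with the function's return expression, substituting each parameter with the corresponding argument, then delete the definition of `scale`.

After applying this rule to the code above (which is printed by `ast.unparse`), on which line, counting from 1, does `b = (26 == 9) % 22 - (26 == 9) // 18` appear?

1

Transformed code:
b = (26 == 9) % 22 - (26 == 9) // 18
b = ((b < 40) % 22 - (b < 40) // 18) // b[count]
b = (12 % 22 - 12 // 18) * ((count - count) % 22 - (count - count) // 18)
count = log(26) * (b // b % 22 - b // b // 18)
b += b // b
process(9)
count -= b % count
count = b
for count in b:
    if 28 <= count:
        count = 32 // 31
    else:
        count += b
    if count >= 20 >= b:
        b -= print(b)
    else:
        b = count <= b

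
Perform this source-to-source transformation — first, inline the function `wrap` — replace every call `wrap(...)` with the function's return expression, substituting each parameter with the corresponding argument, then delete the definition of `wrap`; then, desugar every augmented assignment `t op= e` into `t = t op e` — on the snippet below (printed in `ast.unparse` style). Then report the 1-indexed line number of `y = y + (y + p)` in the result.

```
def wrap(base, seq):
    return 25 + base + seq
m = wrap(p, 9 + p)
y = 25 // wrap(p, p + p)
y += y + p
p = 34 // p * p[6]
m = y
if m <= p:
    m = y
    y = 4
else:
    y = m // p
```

Transformed code:
m = 25 + p + (9 + p)
y = 25 // (25 + p + (p + p))
y = y + (y + p)
p = 34 // p * p[6]
m = y
if m <= p:
    m = y
    y = 4
else:
    y = m // p

3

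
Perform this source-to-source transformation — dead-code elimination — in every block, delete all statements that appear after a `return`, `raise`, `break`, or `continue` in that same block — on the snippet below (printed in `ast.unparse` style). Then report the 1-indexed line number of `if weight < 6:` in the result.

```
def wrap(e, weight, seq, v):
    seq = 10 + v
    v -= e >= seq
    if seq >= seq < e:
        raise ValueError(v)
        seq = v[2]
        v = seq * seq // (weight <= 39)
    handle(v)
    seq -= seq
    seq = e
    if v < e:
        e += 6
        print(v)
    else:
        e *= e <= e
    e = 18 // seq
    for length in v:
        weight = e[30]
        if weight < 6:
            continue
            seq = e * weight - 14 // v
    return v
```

17

Transformed code:
def wrap(e, weight, seq, v):
    seq = 10 + v
    v -= e >= seq
    if seq >= seq < e:
        raise ValueError(v)
    handle(v)
    seq -= seq
    seq = e
    if v < e:
        e += 6
        print(v)
    else:
        e *= e <= e
    e = 18 // seq
    for length in v:
        weight = e[30]
        if weight < 6:
            continue
    return v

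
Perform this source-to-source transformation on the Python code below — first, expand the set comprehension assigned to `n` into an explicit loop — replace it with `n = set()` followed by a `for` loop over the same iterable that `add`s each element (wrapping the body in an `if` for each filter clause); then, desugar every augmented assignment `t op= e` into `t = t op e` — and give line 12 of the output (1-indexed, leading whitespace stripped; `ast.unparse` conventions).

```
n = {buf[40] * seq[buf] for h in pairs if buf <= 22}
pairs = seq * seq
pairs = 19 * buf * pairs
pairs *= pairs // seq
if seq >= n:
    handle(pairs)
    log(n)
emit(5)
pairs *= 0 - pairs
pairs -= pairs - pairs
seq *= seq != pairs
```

pairs = pairs * (0 - pairs)

Transformed code:
n = set()
for h in pairs:
    if buf <= 22:
        n.add(buf[40] * seq[buf])
pairs = seq * seq
pairs = 19 * buf * pairs
pairs = pairs * (pairs // seq)
if seq >= n:
    handle(pairs)
    log(n)
emit(5)
pairs = pairs * (0 - pairs)
pairs = pairs - (pairs - pairs)
seq = seq * (seq != pairs)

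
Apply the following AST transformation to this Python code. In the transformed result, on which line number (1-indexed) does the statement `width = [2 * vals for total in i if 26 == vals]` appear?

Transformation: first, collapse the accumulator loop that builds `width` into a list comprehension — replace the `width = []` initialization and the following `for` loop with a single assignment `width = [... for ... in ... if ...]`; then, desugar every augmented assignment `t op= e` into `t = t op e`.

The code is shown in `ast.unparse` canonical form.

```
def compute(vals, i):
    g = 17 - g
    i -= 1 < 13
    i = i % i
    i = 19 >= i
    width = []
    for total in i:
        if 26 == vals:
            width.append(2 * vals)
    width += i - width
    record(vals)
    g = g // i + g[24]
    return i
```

6

Transformed code:
def compute(vals, i):
    g = 17 - g
    i = i - (1 < 13)
    i = i % i
    i = 19 >= i
    width = [2 * vals for total in i if 26 == vals]
    width = width + (i - width)
    record(vals)
    g = g // i + g[24]
    return i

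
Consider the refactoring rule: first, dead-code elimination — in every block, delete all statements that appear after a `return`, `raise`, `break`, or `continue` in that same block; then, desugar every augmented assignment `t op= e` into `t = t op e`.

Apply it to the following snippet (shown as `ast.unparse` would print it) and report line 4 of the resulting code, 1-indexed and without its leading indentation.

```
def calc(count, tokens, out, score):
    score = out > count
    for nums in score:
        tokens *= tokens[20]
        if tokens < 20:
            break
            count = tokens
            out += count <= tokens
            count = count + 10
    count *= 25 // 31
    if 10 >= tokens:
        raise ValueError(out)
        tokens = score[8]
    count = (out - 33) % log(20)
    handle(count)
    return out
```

tokens = tokens * tokens[20]

Transformed code:
def calc(count, tokens, out, score):
    score = out > count
    for nums in score:
        tokens = tokens * tokens[20]
        if tokens < 20:
            break
    count = count * (25 // 31)
    if 10 >= tokens:
        raise ValueError(out)
    count = (out - 33) % log(20)
    handle(count)
    return out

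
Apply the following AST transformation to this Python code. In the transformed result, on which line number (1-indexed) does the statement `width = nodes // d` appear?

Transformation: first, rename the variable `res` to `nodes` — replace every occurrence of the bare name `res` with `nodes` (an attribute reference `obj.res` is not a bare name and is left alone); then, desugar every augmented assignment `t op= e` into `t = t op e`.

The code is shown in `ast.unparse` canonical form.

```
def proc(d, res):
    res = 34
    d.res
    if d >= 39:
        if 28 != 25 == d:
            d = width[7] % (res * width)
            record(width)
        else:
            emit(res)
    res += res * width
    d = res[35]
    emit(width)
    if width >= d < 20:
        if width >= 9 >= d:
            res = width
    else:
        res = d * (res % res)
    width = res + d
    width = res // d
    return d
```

19

Transformed code:
def proc(d, nodes):
    nodes = 34
    d.res
    if d >= 39:
        if 28 != 25 == d:
            d = width[7] % (nodes * width)
            record(width)
        else:
            emit(nodes)
    nodes = nodes + nodes * width
    d = nodes[35]
    emit(width)
    if width >= d < 20:
        if width >= 9 >= d:
            nodes = width
    else:
        nodes = d * (nodes % nodes)
    width = nodes + d
    width = nodes // d
    return d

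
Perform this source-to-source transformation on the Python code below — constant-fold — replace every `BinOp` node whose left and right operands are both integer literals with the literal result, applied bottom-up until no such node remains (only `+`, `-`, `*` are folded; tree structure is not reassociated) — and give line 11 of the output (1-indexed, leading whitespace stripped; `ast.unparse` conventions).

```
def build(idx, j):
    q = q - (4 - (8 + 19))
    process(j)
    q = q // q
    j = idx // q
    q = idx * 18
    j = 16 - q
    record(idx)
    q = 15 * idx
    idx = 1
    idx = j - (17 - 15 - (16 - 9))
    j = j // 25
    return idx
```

idx = j - -5

Transformed code:
def build(idx, j):
    q = q - -23
    process(j)
    q = q // q
    j = idx // q
    q = idx * 18
    j = 16 - q
    record(idx)
    q = 15 * idx
    idx = 1
    idx = j - -5
    j = j // 25
    return idx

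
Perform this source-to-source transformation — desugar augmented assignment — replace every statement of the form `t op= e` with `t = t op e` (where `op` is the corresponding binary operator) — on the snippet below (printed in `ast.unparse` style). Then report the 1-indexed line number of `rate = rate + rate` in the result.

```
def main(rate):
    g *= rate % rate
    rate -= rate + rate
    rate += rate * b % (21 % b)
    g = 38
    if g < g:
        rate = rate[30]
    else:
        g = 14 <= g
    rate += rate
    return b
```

10

Transformed code:
def main(rate):
    g = g * (rate % rate)
    rate = rate - (rate + rate)
    rate = rate + rate * b % (21 % b)
    g = 38
    if g < g:
        rate = rate[30]
    else:
        g = 14 <= g
    rate = rate + rate
    return b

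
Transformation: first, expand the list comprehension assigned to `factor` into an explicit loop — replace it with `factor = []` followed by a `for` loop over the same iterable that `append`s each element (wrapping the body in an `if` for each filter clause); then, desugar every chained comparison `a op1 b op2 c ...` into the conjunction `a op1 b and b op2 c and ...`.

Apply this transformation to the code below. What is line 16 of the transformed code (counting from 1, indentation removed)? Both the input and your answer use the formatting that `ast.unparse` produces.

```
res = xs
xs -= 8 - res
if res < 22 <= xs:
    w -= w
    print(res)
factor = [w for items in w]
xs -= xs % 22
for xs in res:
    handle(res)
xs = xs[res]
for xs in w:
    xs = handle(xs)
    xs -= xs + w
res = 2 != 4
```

res = 2 != 4

Transformed code:
res = xs
xs -= 8 - res
if res < 22 and 22 <= xs:
    w -= w
    print(res)
factor = []
for items in w:
    factor.append(w)
xs -= xs % 22
for xs in res:
    handle(res)
xs = xs[res]
for xs in w:
    xs = handle(xs)
    xs -= xs + w
res = 2 != 4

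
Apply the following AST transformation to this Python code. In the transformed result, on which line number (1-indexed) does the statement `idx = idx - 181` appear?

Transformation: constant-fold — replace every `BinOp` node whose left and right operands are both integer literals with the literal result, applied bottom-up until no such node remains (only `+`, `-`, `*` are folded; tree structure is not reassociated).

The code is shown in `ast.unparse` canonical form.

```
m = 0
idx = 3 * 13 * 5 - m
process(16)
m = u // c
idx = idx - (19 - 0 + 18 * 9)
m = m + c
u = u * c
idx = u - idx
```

Transformed code:
m = 0
idx = 195 - m
process(16)
m = u // c
idx = idx - 181
m = m + c
u = u * c
idx = u - idx

5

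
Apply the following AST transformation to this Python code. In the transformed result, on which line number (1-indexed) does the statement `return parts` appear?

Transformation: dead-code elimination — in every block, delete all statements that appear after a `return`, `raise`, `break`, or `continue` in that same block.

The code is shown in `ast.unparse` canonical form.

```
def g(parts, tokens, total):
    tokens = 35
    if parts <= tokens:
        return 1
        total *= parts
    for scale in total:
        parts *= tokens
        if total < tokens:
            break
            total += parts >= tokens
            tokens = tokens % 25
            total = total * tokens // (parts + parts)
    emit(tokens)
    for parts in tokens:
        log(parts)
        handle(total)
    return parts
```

Transformed code:
def g(parts, tokens, total):
    tokens = 35
    if parts <= tokens:
        return 1
    for scale in total:
        parts *= tokens
        if total < tokens:
            break
    emit(tokens)
    for parts in tokens:
        log(parts)
        handle(total)
    return parts

13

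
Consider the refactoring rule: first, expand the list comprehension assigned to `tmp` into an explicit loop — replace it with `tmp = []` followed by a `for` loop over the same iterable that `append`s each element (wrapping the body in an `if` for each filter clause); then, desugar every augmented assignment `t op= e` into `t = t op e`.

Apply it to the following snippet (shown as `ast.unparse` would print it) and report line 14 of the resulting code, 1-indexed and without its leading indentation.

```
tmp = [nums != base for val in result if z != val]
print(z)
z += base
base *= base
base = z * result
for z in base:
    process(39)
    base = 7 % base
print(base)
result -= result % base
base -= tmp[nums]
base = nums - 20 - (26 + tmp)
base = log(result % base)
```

Transformed code:
tmp = []
for val in result:
    if z != val:
        tmp.append(nums != base)
print(z)
z = z + base
base = base * base
base = z * result
for z in base:
    process(39)
    base = 7 % base
print(base)
result = result - result % base
base = base - tmp[nums]
base = nums - 20 - (26 + tmp)
base = log(result % base)

base = base - tmp[nums]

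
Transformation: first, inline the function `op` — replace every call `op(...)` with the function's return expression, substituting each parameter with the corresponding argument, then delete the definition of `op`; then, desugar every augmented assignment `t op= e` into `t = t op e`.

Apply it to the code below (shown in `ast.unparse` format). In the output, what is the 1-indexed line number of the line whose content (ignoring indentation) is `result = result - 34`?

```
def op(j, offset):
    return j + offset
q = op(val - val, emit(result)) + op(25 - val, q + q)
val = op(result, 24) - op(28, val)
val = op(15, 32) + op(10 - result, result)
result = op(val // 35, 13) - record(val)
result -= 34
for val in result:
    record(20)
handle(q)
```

5

Transformed code:
q = val - val + emit(result) + (25 - val + (q + q))
val = result + 24 - (28 + val)
val = 15 + 32 + (10 - result + result)
result = val // 35 + 13 - record(val)
result = result - 34
for val in result:
    record(20)
handle(q)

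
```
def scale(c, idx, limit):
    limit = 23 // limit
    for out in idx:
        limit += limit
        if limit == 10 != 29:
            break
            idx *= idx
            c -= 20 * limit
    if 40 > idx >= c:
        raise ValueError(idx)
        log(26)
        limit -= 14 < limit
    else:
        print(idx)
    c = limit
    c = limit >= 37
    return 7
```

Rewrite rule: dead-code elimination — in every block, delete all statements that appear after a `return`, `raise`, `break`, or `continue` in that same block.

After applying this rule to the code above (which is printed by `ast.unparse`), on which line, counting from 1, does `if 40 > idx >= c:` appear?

Transformed code:
def scale(c, idx, limit):
    limit = 23 // limit
    for out in idx:
        limit += limit
        if limit == 10 != 29:
            break
    if 40 > idx >= c:
        raise ValueError(idx)
    else:
        print(idx)
    c = limit
    c = limit >= 37
    return 7

7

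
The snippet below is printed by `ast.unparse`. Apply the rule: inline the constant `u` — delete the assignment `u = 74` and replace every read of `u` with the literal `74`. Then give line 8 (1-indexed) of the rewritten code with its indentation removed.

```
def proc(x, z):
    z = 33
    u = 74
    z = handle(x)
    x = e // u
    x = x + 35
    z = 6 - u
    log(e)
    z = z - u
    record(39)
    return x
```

z = z - 74

Transformed code:
def proc(x, z):
    z = 33
    z = handle(x)
    x = e // 74
    x = x + 35
    z = 6 - 74
    log(e)
    z = z - 74
    record(39)
    return x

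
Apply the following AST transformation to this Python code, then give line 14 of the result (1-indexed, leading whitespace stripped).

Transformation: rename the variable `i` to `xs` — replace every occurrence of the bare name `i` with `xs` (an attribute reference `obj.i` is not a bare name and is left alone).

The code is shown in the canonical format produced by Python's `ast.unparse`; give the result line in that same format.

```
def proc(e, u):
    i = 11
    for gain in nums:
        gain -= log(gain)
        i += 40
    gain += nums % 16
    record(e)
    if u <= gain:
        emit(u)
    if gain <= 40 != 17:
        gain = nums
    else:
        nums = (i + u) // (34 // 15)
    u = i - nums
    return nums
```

Transformed code:
def proc(e, u):
    xs = 11
    for gain in nums:
        gain -= log(gain)
        xs += 40
    gain += nums % 16
    record(e)
    if u <= gain:
        emit(u)
    if gain <= 40 != 17:
        gain = nums
    else:
        nums = (xs + u) // (34 // 15)
    u = xs - nums
    return nums

u = xs - nums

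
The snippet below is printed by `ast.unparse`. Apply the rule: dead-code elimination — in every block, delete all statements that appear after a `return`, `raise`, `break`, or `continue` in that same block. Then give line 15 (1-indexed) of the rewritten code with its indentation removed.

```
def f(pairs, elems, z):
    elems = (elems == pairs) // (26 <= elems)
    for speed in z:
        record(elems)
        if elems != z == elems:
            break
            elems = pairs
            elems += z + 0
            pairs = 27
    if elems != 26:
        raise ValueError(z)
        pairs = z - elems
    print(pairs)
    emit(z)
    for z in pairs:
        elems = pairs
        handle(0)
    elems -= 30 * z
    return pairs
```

Transformed code:
def f(pairs, elems, z):
    elems = (elems == pairs) // (26 <= elems)
    for speed in z:
        record(elems)
        if elems != z == elems:
            break
    if elems != 26:
        raise ValueError(z)
    print(pairs)
    emit(z)
    for z in pairs:
        elems = pairs
        handle(0)
    elems -= 30 * z
    return pairs

return pairs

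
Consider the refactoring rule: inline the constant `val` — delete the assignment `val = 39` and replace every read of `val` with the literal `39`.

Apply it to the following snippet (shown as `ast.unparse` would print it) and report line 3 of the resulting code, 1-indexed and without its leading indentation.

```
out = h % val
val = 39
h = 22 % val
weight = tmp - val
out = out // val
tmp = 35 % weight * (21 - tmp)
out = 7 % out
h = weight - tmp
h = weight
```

weight = tmp - 39

Transformed code:
out = h % 39
h = 22 % 39
weight = tmp - 39
out = out // 39
tmp = 35 % weight * (21 - tmp)
out = 7 % out
h = weight - tmp
h = weight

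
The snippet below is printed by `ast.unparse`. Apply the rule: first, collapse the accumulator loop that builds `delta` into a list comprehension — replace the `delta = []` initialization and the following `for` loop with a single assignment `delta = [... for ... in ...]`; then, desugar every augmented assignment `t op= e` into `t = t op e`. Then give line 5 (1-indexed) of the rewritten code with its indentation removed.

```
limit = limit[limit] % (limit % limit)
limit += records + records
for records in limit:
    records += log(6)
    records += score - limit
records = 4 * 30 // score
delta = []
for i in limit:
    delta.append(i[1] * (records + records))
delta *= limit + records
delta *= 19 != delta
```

Transformed code:
limit = limit[limit] % (limit % limit)
limit = limit + (records + records)
for records in limit:
    records = records + log(6)
    records = records + (score - limit)
records = 4 * 30 // score
delta = [i[1] * (records + records) for i in limit]
delta = delta * (limit + records)
delta = delta * (19 != delta)

records = records + (score - limit)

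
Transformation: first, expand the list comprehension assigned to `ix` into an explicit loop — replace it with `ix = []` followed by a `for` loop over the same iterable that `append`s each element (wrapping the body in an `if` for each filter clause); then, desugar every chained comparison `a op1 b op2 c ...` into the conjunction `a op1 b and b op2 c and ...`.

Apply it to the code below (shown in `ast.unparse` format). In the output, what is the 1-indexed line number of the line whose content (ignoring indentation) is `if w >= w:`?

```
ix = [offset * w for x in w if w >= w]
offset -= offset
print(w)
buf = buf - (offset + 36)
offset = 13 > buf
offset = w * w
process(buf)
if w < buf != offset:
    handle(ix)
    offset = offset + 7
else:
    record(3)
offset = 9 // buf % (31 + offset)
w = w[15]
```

3

Transformed code:
ix = []
for x in w:
    if w >= w:
        ix.append(offset * w)
offset -= offset
print(w)
buf = buf - (offset + 36)
offset = 13 > buf
offset = w * w
process(buf)
if w < buf and buf != offset:
    handle(ix)
    offset = offset + 7
else:
    record(3)
offset = 9 // buf % (31 + offset)
w = w[15]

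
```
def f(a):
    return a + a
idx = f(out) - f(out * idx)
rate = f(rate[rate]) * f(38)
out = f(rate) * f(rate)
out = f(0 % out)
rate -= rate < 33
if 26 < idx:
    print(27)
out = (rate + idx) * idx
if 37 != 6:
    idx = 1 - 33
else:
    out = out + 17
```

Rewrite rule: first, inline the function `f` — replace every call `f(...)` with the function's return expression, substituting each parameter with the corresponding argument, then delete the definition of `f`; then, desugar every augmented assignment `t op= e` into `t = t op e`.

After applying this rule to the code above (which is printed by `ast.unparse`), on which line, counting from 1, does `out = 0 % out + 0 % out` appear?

4

Transformed code:
idx = out + out - (out * idx + out * idx)
rate = (rate[rate] + rate[rate]) * (38 + 38)
out = (rate + rate) * (rate + rate)
out = 0 % out + 0 % out
rate = rate - (rate < 33)
if 26 < idx:
    print(27)
out = (rate + idx) * idx
if 37 != 6:
    idx = 1 - 33
else:
    out = out + 17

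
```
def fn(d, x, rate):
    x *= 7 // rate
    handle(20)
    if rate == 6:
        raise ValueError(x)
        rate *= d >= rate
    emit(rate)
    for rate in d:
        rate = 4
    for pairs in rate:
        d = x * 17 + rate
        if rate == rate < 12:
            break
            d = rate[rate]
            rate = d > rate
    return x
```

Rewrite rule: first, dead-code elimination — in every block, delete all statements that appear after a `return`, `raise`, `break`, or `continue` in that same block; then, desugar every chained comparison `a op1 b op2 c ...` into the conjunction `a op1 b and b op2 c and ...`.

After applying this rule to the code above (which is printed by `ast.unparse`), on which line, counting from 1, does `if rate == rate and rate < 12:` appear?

Transformed code:
def fn(d, x, rate):
    x *= 7 // rate
    handle(20)
    if rate == 6:
        raise ValueError(x)
    emit(rate)
    for rate in d:
        rate = 4
    for pairs in rate:
        d = x * 17 + rate
        if rate == rate and rate < 12:
            break
    return x

11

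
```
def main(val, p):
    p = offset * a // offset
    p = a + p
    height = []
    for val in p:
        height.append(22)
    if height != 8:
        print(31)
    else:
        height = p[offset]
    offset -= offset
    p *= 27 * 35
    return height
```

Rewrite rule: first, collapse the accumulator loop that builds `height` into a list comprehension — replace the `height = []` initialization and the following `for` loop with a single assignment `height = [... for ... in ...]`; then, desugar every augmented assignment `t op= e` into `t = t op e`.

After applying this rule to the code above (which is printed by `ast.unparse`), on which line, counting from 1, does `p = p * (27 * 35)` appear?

Transformed code:
def main(val, p):
    p = offset * a // offset
    p = a + p
    height = [22 for val in p]
    if height != 8:
        print(31)
    else:
        height = p[offset]
    offset = offset - offset
    p = p * (27 * 35)
    return height

10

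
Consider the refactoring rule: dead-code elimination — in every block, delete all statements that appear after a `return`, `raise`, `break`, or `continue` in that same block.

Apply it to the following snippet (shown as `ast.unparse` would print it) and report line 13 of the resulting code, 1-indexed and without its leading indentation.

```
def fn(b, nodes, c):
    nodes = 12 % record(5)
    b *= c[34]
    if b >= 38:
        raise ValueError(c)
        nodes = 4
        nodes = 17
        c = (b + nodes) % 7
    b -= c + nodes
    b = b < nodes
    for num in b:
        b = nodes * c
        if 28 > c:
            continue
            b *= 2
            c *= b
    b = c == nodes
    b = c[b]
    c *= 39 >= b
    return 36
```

b = c[b]

Transformed code:
def fn(b, nodes, c):
    nodes = 12 % record(5)
    b *= c[34]
    if b >= 38:
        raise ValueError(c)
    b -= c + nodes
    b = b < nodes
    for num in b:
        b = nodes * c
        if 28 > c:
            continue
    b = c == nodes
    b = c[b]
    c *= 39 >= b
    return 36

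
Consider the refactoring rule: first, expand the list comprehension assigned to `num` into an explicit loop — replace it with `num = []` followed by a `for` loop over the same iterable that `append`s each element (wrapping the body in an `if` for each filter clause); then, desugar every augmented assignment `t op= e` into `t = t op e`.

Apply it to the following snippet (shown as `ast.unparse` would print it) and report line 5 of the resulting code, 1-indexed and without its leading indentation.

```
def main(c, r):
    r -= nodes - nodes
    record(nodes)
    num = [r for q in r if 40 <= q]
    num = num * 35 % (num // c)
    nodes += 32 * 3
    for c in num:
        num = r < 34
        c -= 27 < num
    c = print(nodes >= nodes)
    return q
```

Transformed code:
def main(c, r):
    r = r - (nodes - nodes)
    record(nodes)
    num = []
    for q in r:
        if 40 <= q:
            num.append(r)
    num = num * 35 % (num // c)
    nodes = nodes + 32 * 3
    for c in num:
        num = r < 34
        c = c - (27 < num)
    c = print(nodes >= nodes)
    return q

for q in r:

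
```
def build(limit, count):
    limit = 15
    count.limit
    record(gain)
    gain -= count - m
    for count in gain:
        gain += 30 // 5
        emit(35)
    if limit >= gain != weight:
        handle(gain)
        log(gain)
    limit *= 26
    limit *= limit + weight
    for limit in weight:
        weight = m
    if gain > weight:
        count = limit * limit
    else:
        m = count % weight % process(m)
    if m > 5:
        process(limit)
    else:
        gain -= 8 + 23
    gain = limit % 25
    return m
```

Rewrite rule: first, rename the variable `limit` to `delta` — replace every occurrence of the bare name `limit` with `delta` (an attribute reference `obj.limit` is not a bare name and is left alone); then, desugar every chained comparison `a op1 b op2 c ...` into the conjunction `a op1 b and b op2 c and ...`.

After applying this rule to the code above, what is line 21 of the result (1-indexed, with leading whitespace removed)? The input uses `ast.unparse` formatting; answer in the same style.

Transformed code:
def build(delta, count):
    delta = 15
    count.limit
    record(gain)
    gain -= count - m
    for count in gain:
        gain += 30 // 5
        emit(35)
    if delta >= gain and gain != weight:
        handle(gain)
        log(gain)
    delta *= 26
    delta *= delta + weight
    for delta in weight:
        weight = m
    if gain > weight:
        count = delta * delta
    else:
        m = count % weight % process(m)
    if m > 5:
        process(delta)
    else:
        gain -= 8 + 23
    gain = delta % 25
    return m

process(delta)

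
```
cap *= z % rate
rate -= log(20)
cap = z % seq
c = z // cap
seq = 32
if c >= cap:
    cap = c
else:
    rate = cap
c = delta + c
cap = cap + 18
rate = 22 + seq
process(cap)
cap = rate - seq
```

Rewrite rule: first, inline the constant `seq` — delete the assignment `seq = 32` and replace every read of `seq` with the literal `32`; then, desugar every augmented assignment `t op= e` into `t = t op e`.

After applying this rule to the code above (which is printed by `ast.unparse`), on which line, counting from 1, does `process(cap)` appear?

12

Transformed code:
cap = cap * (z % rate)
rate = rate - log(20)
cap = z % 32
c = z // cap
if c >= cap:
    cap = c
else:
    rate = cap
c = delta + c
cap = cap + 18
rate = 22 + 32
process(cap)
cap = rate - 32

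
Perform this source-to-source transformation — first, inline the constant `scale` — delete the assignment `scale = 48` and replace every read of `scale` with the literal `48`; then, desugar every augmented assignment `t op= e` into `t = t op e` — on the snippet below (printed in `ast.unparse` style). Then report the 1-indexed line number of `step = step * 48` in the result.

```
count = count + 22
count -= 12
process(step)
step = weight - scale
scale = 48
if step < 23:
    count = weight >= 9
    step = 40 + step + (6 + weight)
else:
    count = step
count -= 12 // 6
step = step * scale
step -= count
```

11

Transformed code:
count = count + 22
count = count - 12
process(step)
step = weight - 48
if step < 23:
    count = weight >= 9
    step = 40 + step + (6 + weight)
else:
    count = step
count = count - 12 // 6
step = step * 48
step = step - count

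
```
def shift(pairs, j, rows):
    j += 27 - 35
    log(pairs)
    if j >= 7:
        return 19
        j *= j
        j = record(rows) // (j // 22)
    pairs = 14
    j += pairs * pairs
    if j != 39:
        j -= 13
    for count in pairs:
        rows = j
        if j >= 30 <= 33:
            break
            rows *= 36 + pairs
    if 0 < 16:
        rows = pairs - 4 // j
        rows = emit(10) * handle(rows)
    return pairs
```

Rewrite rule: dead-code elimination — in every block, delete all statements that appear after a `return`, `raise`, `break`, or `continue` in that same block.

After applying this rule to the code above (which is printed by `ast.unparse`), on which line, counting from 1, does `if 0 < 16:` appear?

14

Transformed code:
def shift(pairs, j, rows):
    j += 27 - 35
    log(pairs)
    if j >= 7:
        return 19
    pairs = 14
    j += pairs * pairs
    if j != 39:
        j -= 13
    for count in pairs:
        rows = j
        if j >= 30 <= 33:
            break
    if 0 < 16:
        rows = pairs - 4 // j
        rows = emit(10) * handle(rows)
    return pairs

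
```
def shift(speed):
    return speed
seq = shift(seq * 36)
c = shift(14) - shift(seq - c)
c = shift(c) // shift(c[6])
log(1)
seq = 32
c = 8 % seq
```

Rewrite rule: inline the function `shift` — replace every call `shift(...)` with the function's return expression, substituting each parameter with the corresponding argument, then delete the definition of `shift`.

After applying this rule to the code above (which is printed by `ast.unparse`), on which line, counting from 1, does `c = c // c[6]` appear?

Transformed code:
seq = seq * 36
c = 14 - (seq - c)
c = c // c[6]
log(1)
seq = 32
c = 8 % seq

3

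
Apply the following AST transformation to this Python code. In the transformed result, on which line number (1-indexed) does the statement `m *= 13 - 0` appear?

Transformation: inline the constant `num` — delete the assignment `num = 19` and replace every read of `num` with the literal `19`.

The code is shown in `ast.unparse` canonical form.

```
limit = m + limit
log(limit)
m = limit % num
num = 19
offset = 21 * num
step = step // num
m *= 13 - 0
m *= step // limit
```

Transformed code:
limit = m + limit
log(limit)
m = limit % 19
offset = 21 * 19
step = step // 19
m *= 13 - 0
m *= step // limit

6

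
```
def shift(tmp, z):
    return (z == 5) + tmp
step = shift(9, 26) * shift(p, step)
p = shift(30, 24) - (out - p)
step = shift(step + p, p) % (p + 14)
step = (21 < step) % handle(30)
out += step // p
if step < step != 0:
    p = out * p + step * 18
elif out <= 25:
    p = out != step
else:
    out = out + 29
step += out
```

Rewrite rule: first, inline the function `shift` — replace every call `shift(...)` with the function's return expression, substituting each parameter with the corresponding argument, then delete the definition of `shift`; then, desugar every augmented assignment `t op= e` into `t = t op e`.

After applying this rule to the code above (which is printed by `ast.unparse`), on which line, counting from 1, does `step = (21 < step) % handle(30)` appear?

Transformed code:
step = ((26 == 5) + 9) * ((step == 5) + p)
p = (24 == 5) + 30 - (out - p)
step = ((p == 5) + (step + p)) % (p + 14)
step = (21 < step) % handle(30)
out = out + step // p
if step < step != 0:
    p = out * p + step * 18
elif out <= 25:
    p = out != step
else:
    out = out + 29
step = step + out

4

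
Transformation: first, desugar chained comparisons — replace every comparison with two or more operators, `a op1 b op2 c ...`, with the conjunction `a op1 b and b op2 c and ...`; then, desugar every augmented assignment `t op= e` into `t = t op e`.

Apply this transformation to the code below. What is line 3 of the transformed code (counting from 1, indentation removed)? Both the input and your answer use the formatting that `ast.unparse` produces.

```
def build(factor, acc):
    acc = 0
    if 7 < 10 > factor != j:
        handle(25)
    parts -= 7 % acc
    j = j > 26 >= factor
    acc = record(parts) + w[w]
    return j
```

Transformed code:
def build(factor, acc):
    acc = 0
    if 7 < 10 and 10 > factor and (factor != j):
        handle(25)
    parts = parts - 7 % acc
    j = j > 26 and 26 >= factor
    acc = record(parts) + w[w]
    return j

if 7 < 10 and 10 > factor and (factor != j):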